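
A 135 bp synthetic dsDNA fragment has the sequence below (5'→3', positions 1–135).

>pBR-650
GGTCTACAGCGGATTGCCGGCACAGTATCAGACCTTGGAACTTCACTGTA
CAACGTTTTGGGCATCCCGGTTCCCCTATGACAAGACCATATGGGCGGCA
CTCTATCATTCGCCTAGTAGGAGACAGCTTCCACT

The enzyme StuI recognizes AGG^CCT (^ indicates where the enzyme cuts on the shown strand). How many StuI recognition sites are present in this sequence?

No occurrence of AGGCCT is present in the sequence.
StuI does not cut: 0 sites.

0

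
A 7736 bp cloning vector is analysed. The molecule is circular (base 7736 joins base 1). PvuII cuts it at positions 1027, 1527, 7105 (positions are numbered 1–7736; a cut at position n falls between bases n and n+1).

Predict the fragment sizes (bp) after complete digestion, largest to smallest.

Circular molecule, 3 cuts → 3 fragments:
  1527 − 1027 = 500 bp
  7105 − 1527 = 5578 bp
  wrap: 7736 − 7105 + 1027 = 1658 bp
Sorted largest to smallest: 5578, 1658, 500 bp.

5578, 1658, 500 bp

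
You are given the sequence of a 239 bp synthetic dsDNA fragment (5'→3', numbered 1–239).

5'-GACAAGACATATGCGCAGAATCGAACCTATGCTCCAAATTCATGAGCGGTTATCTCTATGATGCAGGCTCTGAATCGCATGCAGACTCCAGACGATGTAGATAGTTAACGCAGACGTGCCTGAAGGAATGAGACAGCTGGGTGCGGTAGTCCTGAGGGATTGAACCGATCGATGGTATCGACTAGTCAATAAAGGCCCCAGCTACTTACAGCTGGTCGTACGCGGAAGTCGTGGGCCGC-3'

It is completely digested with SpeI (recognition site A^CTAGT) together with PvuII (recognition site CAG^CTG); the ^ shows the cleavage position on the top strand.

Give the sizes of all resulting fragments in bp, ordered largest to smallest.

The SpeI site (ACTAGT) starts at position 181.
SpeI cuts after the first base of each site, so after position 181.
PvuII sites (CAGCTG) start at positions 134, 209.
PvuII cuts after base 3 of each site, so after positions 136, 211.
Combined cut positions: 136, 181, 211.
Linear molecule, 3 cuts → 4 fragments:
  1–136 → 136 bp
  137–181 → 45 bp
  182–211 → 30 bp
  212–239 → 28 bp
Sorted largest to smallest: 136, 45, 30, 28 bp.

136, 45, 30, 28 bp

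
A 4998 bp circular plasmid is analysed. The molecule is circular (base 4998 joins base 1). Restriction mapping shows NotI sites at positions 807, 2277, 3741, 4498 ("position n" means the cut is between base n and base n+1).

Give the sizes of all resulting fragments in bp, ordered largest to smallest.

Circular molecule, 4 cuts → 4 fragments:
  2277 − 807 = 1470 bp
  3741 − 2277 = 1464 bp
  4498 − 3741 = 757 bp
  wrap: 4998 − 4498 + 807 = 1307 bp
Sorted largest to smallest: 1470, 1464, 1307, 757 bp.

1470, 1464, 1307, 757 bp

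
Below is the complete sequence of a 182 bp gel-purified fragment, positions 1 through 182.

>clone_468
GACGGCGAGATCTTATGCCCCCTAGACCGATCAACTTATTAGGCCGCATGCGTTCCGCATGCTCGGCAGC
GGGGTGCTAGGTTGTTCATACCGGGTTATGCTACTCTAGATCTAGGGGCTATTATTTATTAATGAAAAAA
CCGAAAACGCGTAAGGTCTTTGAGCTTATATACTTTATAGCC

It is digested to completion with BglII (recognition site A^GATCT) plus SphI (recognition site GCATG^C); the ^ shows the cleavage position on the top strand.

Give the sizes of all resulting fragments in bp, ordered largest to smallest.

BglII sites (AGATCT) start at positions 8, 108.
BglII cuts after the first base of each site, so after positions 8, 108.
SphI sites (GCATGC) start at positions 46, 57.
SphI cuts after base 5 of each site (before the last base), so after positions 50, 61.
Combined cut positions: 8, 50, 61, 108.
Linear molecule, 4 cuts → 5 fragments:
  1–8 → 8 bp
  9–50 → 42 bp
  51–61 → 11 bp
  62–108 → 47 bp
  109–182 → 74 bp
Sorted largest to smallest: 74, 47, 42, 11, 8 bp.

74, 47, 42, 11, 8 bp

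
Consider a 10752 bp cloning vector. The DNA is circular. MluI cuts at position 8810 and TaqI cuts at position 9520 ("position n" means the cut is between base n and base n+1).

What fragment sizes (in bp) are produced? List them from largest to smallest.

10042, 710 bp

Combined cut positions (sorted): 8810, 9520.
Circular molecule, 2 cuts → 2 fragments:
  9520 − 8810 = 710 bp
  wrap: 10752 − 9520 + 8810 = 10042 bp
Sorted largest to smallest: 10042, 710 bp.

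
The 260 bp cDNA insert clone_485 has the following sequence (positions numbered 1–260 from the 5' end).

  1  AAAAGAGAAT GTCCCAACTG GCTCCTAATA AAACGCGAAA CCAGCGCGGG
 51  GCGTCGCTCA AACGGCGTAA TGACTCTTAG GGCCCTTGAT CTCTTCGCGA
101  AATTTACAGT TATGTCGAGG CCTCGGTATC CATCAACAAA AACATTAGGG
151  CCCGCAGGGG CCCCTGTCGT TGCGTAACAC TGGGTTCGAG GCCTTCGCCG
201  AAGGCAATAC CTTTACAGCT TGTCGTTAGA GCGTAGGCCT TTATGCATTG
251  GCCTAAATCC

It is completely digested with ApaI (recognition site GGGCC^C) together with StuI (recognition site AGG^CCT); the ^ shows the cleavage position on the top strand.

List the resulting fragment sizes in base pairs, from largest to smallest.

84, 46, 36, 32, 29, 23, 10 bp

ApaI sites (GGGCCC) start at positions 80, 148, 158.
ApaI cuts after base 5 of each site (before the last base), so after positions 84, 152, 162.
StuI sites (AGGCCT) start at positions 118, 189, 235.
StuI cuts after base 3 of each site, so after positions 120, 191, 237.
Combined cut positions: 84, 120, 152, 162, 191, 237.
Linear molecule, 6 cuts → 7 fragments:
  1–84 → 84 bp
  85–120 → 36 bp
  121–152 → 32 bp
  153–162 → 10 bp
  163–191 → 29 bp
  192–237 → 46 bp
  238–260 → 23 bp
Sorted largest to smallest: 84, 46, 36, 32, 29, 23, 10 bp.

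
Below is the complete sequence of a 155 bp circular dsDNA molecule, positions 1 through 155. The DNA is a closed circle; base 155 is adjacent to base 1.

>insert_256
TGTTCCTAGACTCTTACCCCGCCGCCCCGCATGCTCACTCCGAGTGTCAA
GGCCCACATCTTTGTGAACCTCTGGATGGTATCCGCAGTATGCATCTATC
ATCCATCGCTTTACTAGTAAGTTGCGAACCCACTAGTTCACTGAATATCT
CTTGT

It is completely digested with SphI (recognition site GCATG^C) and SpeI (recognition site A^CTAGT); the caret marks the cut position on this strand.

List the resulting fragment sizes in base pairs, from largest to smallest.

The SphI site (GCATGC) starts at position 29.
SphI cuts after base 5 of each site (before the last base), so after position 33.
SpeI sites (ACTAGT) start at positions 113, 132.
SpeI cuts after the first base of each site, so after positions 113, 132.
Combined cut positions: 33, 113, 132.
Circular molecule, 3 cuts → 3 fragments:
  34–113 → 80 bp
  114–132 → 19 bp
  133–155 then 1–33 → 23 + 33 = 56 bp
Sorted largest to smallest: 80, 56, 19 bp.

80, 56, 19 bp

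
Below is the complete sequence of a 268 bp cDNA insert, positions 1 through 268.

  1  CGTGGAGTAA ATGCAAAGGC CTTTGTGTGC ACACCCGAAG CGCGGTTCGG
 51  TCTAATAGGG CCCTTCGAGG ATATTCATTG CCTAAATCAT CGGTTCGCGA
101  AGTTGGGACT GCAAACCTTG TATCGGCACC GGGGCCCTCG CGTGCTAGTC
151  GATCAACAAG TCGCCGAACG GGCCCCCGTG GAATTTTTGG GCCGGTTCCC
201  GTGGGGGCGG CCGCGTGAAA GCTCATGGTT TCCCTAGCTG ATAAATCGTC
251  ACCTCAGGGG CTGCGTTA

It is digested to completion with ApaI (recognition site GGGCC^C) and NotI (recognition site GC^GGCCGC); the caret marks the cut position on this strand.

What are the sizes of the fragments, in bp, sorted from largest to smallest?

ApaI sites (GGGCCC) start at positions 58, 132, 170.
ApaI cuts after base 5 of each site (before the last base), so after positions 62, 136, 174.
The NotI site (GCGGCCGC) starts at position 207.
NotI cuts after base 2 of each site, so after position 208.
Combined cut positions: 62, 136, 174, 208.
Linear molecule, 4 cuts → 5 fragments:
  1–62 → 62 bp
  63–136 → 74 bp
  137–174 → 38 bp
  175–208 → 34 bp
  209–268 → 60 bp
Sorted largest to smallest: 74, 62, 60, 38, 34 bp.

74, 62, 60, 38, 34 bp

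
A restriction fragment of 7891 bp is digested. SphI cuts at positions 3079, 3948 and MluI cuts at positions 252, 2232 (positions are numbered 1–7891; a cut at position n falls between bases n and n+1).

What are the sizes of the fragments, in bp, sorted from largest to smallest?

Combined cut positions (sorted): 252, 2232, 3079, 3948.
Linear molecule, 4 cuts → 5 fragments:
  252 − 0 = 252 bp
  2232 − 252 = 1980 bp
  3079 − 2232 = 847 bp
  3948 − 3079 = 869 bp
  7891 − 3948 = 3943 bp
Sorted largest to smallest: 3943, 1980, 869, 847, 252 bp.

3943, 1980, 869, 847, 252 bp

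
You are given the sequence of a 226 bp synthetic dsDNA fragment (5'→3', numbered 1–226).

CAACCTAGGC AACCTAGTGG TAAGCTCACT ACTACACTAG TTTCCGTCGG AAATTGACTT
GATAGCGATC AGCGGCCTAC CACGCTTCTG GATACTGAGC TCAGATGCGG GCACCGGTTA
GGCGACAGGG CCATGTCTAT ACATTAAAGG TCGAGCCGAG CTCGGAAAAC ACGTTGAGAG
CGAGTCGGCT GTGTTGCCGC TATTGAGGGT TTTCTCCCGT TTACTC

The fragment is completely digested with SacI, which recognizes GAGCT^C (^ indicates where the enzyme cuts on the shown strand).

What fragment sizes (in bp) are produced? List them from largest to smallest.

SacI sites (GAGCTC) start at positions 97, 158.
SacI cuts after base 5 of each site (before the last base), so after positions 101, 162.
Linear molecule, 2 cuts → 3 fragments:
  1–101 → 101 bp
  102–162 → 61 bp
  163–226 → 64 bp
Sorted largest to smallest: 101, 64, 61 bp.

101, 64, 61 bp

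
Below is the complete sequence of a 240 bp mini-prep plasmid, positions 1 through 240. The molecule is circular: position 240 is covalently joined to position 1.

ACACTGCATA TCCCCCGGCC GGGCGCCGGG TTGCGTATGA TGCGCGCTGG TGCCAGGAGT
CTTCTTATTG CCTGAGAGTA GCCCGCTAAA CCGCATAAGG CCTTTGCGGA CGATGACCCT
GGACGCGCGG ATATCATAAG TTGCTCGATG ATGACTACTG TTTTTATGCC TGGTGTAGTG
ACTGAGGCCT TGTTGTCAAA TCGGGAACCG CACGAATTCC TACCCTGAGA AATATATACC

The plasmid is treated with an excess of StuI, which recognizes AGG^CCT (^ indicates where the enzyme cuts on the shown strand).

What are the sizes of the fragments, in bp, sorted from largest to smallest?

StuI sites (AGGCCT) start at positions 98, 185.
StuI cuts after base 3 of each site, so after positions 100, 187.
Circular molecule, 2 cuts → 2 fragments:
  101–187 → 87 bp
  188–240 then 1–100 → 53 + 100 = 153 bp
Sorted largest to smallest: 153, 87 bp.

153, 87 bp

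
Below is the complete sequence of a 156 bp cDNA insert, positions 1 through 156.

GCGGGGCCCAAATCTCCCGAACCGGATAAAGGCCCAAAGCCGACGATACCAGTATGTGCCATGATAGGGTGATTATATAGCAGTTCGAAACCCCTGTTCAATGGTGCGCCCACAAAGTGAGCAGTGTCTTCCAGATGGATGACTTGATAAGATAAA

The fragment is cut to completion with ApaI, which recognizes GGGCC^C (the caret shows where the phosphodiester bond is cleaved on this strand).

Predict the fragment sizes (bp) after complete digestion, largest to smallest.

The ApaI site (GGGCCC) starts at position 4.
ApaI cuts after base 5 of each site (before the last base), so after position 8.
Linear molecule, 1 cut → 2 fragments:
  1–8 → 8 bp
  9–156 → 148 bp
Sorted largest to smallest: 148, 8 bp.

148, 8 bp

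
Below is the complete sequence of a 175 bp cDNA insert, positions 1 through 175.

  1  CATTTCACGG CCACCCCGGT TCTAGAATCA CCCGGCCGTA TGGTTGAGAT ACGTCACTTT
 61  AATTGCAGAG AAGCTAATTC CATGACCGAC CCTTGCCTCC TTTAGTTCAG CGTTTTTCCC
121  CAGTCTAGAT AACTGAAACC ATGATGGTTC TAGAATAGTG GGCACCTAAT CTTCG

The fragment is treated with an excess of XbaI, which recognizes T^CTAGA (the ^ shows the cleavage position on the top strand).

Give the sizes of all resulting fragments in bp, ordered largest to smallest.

XbaI sites (TCTAGA) start at positions 21, 124, 149.
XbaI cuts after the first base of each site, so after positions 21, 124, 149.
Linear molecule, 3 cuts → 4 fragments:
  1–21 → 21 bp
  22–124 → 103 bp
  125–149 → 25 bp
  150–175 → 26 bp
Sorted largest to smallest: 103, 26, 25, 21 bp.

103, 26, 25, 21 bp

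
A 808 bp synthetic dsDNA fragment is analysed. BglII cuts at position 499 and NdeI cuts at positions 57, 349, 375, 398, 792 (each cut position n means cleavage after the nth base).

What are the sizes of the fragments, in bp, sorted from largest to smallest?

Combined cut positions (sorted): 57, 349, 375, 398, 499, 792.
Linear molecule, 6 cuts → 7 fragments:
  57 − 0 = 57 bp
  349 − 57 = 292 bp
  375 − 349 = 26 bp
  398 − 375 = 23 bp
  499 − 398 = 101 bp
  792 − 499 = 293 bp
  808 − 792 = 16 bp
Sorted largest to smallest: 293, 292, 101, 57, 26, 23, 16 bp.

293, 292, 101, 57, 26, 23, 16 bp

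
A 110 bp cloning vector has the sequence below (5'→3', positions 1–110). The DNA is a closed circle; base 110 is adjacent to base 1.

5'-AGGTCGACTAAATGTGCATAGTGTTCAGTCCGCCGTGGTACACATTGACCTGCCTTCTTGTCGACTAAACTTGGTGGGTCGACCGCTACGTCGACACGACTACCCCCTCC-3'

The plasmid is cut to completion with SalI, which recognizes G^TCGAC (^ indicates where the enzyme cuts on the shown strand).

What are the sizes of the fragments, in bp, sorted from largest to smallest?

SalI sites (GTCGAC) start at positions 3, 60, 78, 90.
SalI cuts after the first base of each site, so after positions 3, 60, 78, 90.
Circular molecule, 4 cuts → 4 fragments:
  4–60 → 57 bp
  61–78 → 18 bp
  79–90 → 12 bp
  91–110 then 1–3 → 20 + 3 = 23 bp
Sorted largest to smallest: 57, 23, 18, 12 bp.

57, 23, 18, 12 bp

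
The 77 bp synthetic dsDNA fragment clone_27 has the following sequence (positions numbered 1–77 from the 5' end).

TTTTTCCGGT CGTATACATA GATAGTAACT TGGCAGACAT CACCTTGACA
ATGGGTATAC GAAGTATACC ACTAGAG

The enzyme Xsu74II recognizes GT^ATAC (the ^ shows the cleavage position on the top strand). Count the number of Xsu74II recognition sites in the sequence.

GTATAC occurs starting at positions 12, 55, 64.
Xsu74II cuts at 3 sites.

3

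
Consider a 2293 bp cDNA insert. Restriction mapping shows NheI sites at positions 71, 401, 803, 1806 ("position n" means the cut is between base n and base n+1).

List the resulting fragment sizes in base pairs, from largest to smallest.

Linear molecule, 4 cuts → 5 fragments:
  71 − 0 = 71 bp
  401 − 71 = 330 bp
  803 − 401 = 402 bp
  1806 − 803 = 1003 bp
  2293 − 1806 = 487 bp
Sorted largest to smallest: 1003, 487, 402, 330, 71 bp.

1003, 487, 402, 330, 71 bp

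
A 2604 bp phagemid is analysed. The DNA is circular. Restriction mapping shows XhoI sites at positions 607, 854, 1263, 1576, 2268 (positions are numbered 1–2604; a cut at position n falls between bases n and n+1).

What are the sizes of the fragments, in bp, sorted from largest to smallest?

943, 692, 409, 313, 247 bp

Circular molecule, 5 cuts → 5 fragments:
  854 − 607 = 247 bp
  1263 − 854 = 409 bp
  1576 − 1263 = 313 bp
  2268 − 1576 = 692 bp
  wrap: 2604 − 2268 + 607 = 943 bp
Sorted largest to smallest: 943, 692, 409, 313, 247 bp.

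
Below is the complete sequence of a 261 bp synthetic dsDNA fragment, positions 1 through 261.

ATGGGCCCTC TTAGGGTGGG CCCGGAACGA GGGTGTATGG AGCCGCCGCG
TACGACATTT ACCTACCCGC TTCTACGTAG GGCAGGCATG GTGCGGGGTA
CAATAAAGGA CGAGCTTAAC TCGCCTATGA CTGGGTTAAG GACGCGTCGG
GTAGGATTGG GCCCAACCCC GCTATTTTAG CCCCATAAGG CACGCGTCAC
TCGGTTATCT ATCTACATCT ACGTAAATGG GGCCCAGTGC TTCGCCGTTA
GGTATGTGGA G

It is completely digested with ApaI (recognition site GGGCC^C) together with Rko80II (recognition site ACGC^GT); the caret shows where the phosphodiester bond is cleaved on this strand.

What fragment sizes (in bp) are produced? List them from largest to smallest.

ApaI sites (GGGCCC) start at positions 3, 18, 159, 230.
ApaI cuts after base 5 of each site (before the last base), so after positions 7, 22, 163, 234.
Rko80II sites (ACGCGT) start at positions 142, 192.
Rko80II cuts after base 4 of each site, so after positions 145, 195.
Combined cut positions: 7, 22, 145, 163, 195, 234.
Linear molecule, 6 cuts → 7 fragments:
  1–7 → 7 bp
  8–22 → 15 bp
  23–145 → 123 bp
  146–163 → 18 bp
  164–195 → 32 bp
  196–234 → 39 bp
  235–261 → 27 bp
Sorted largest to smallest: 123, 39, 32, 27, 18, 15, 7 bp.

123, 39, 32, 27, 18, 15, 7 bp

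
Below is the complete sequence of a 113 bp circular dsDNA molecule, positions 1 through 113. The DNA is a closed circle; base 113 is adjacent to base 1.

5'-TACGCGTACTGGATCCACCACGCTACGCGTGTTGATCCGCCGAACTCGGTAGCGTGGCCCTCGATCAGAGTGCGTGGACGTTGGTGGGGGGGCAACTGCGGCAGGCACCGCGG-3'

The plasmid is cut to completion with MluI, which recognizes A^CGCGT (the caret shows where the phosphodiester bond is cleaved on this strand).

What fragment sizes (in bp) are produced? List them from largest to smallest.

90, 23 bp

MluI sites (ACGCGT) start at positions 2, 25.
MluI cuts after the first base of each site, so after positions 2, 25.
Circular molecule, 2 cuts → 2 fragments:
  3–25 → 23 bp
  26–113 then 1–2 → 88 + 2 = 90 bp
Sorted largest to smallest: 90, 23 bp.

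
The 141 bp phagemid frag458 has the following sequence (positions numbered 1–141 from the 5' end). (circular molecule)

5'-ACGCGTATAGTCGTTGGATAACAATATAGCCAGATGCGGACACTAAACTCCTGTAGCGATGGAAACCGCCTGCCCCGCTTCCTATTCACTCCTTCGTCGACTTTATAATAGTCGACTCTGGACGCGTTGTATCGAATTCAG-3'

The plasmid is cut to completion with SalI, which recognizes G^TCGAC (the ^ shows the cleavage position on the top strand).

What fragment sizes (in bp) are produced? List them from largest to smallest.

126, 15 bp

SalI sites (GTCGAC) start at positions 96, 111.
SalI cuts after the first base of each site, so after positions 96, 111.
Circular molecule, 2 cuts → 2 fragments:
  97–111 → 15 bp
  112–141 then 1–96 → 30 + 96 = 126 bp
Sorted largest to smallest: 126, 15 bp.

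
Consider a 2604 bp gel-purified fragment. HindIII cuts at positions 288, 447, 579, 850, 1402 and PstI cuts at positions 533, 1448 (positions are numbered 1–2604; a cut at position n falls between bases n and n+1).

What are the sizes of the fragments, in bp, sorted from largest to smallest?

1156, 552, 288, 271, 159, 86, 46, 46 bp

Combined cut positions (sorted): 288, 447, 533, 579, 850, 1402, 1448.
Linear molecule, 7 cuts → 8 fragments:
  288 − 0 = 288 bp
  447 − 288 = 159 bp
  533 − 447 = 86 bp
  579 − 533 = 46 bp
  850 − 579 = 271 bp
  1402 − 850 = 552 bp
  1448 − 1402 = 46 bp
  2604 − 1448 = 1156 bp
Sorted largest to smallest: 1156, 552, 288, 271, 159, 86, 46, 46 bp.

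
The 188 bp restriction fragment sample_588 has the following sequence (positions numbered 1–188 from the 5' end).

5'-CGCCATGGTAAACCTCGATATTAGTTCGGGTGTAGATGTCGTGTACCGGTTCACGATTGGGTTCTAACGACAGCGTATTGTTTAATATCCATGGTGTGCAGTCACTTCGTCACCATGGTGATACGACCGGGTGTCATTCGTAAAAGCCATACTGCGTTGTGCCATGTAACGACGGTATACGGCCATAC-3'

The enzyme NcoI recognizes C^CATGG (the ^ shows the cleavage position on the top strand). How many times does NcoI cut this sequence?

3

CCATGG occurs starting at positions 3, 89, 113.
NcoI cuts at 3 sites.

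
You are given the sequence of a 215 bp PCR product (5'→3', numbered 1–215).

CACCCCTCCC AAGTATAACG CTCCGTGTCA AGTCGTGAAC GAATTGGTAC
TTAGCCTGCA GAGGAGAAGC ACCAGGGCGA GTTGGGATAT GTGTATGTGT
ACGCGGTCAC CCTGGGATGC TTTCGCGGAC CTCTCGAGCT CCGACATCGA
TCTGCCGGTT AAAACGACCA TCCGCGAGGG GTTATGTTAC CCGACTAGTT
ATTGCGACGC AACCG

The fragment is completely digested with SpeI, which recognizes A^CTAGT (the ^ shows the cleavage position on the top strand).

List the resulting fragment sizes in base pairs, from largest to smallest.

The SpeI site (ACTAGT) starts at position 194.
SpeI cuts after the first base of each site, so after position 194.
Linear molecule, 1 cut → 2 fragments:
  1–194 → 194 bp
  195–215 → 21 bp
Sorted largest to smallest: 194, 21 bp.

194, 21 bp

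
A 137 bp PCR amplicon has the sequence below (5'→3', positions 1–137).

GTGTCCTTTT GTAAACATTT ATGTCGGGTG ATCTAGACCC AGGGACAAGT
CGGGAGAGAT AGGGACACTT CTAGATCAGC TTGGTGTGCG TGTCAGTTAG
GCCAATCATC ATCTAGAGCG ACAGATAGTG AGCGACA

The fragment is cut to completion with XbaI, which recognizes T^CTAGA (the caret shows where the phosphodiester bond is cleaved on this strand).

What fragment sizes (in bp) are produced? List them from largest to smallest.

42, 38, 32, 25 bp

XbaI sites (TCTAGA) start at positions 32, 70, 112.
XbaI cuts after the first base of each site, so after positions 32, 70, 112.
Linear molecule, 3 cuts → 4 fragments:
  1–32 → 32 bp
  33–70 → 38 bp
  71–112 → 42 bp
  113–137 → 25 bp
Sorted largest to smallest: 42, 38, 32, 25 bp.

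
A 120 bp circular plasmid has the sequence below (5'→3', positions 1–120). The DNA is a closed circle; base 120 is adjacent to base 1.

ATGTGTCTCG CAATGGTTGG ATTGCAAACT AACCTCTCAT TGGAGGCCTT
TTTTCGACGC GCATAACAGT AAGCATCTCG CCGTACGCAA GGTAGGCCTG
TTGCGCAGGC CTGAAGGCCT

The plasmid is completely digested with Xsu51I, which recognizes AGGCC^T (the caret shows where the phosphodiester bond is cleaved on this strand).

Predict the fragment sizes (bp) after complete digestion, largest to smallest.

50, 49, 13, 8 bp

Xsu51I sites (AGGCCT) start at positions 44, 94, 107, 115.
Xsu51I cuts after base 5 of each site (before the last base), so after positions 48, 98, 111, 119.
Circular molecule, 4 cuts → 4 fragments:
  49–98 → 50 bp
  99–111 → 13 bp
  112–119 → 8 bp
  120–120 then 1–48 → 1 + 48 = 49 bp
Sorted largest to smallest: 50, 49, 13, 8 bp.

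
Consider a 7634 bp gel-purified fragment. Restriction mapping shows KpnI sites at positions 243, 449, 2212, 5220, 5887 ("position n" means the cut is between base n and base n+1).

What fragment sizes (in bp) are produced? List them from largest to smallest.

3008, 1763, 1747, 667, 243, 206 bp

Linear molecule, 5 cuts → 6 fragments:
  243 − 0 = 243 bp
  449 − 243 = 206 bp
  2212 − 449 = 1763 bp
  5220 − 2212 = 3008 bp
  5887 − 5220 = 667 bp
  7634 − 5887 = 1747 bp
Sorted largest to smallest: 3008, 1763, 1747, 667, 243, 206 bp.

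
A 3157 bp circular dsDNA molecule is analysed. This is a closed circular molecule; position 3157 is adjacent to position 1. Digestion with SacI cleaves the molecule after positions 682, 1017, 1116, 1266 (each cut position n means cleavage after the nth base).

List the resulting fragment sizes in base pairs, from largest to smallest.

2573, 335, 150, 99 bp

Circular molecule, 4 cuts → 4 fragments:
  1017 − 682 = 335 bp
  1116 − 1017 = 99 bp
  1266 − 1116 = 150 bp
  wrap: 3157 − 1266 + 682 = 2573 bp
Sorted largest to smallest: 2573, 335, 150, 99 bp.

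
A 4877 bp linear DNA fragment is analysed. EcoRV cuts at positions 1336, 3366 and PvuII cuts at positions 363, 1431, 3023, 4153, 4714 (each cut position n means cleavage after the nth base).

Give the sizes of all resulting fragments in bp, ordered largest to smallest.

1592, 973, 787, 561, 363, 343, 163, 95 bp

Combined cut positions (sorted): 363, 1336, 1431, 3023, 3366, 4153, 4714.
Linear molecule, 7 cuts → 8 fragments:
  363 − 0 = 363 bp
  1336 − 363 = 973 bp
  1431 − 1336 = 95 bp
  3023 − 1431 = 1592 bp
  3366 − 3023 = 343 bp
  4153 − 3366 = 787 bp
  4714 − 4153 = 561 bp
  4877 − 4714 = 163 bp
Sorted largest to smallest: 1592, 973, 787, 561, 363, 343, 163, 95 bp.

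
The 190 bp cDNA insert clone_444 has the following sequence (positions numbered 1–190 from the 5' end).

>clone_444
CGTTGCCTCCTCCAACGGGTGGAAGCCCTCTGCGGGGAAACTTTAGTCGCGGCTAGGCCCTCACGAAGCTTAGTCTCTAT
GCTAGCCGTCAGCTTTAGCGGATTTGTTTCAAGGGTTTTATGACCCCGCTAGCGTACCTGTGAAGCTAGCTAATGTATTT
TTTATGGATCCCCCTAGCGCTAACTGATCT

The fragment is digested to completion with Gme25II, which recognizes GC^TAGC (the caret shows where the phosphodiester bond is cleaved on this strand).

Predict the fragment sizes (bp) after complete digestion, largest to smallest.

82, 47, 44, 17 bp

Gme25II sites (GCTAGC) start at positions 81, 128, 145.
Gme25II cuts after base 2 of each site, so after positions 82, 129, 146.
Linear molecule, 3 cuts → 4 fragments:
  1–82 → 82 bp
  83–129 → 47 bp
  130–146 → 17 bp
  147–190 → 44 bp
Sorted largest to smallest: 82, 47, 44, 17 bp.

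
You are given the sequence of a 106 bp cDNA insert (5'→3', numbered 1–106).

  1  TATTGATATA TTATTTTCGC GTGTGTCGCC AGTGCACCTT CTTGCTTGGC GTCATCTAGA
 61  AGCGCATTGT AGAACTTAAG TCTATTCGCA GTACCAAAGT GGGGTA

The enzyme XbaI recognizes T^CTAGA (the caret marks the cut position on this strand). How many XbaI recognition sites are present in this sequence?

1

TCTAGA occurs starting at position 55.
XbaI cuts at 1 site.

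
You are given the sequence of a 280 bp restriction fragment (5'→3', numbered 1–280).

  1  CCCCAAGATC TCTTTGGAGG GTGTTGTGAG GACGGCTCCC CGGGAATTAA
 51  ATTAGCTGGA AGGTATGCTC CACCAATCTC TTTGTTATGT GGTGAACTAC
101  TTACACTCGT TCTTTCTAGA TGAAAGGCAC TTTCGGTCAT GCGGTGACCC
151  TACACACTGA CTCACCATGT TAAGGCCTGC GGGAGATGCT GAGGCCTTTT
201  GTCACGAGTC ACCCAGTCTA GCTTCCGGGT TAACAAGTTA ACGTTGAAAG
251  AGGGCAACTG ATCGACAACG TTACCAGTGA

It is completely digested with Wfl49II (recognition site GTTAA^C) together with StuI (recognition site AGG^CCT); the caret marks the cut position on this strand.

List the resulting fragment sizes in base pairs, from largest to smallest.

Wfl49II sites (GTTAAC) start at positions 229, 237.
Wfl49II cuts after base 5 of each site (before the last base), so after positions 233, 241.
StuI sites (AGGCCT) start at positions 173, 192.
StuI cuts after base 3 of each site, so after positions 175, 194.
Combined cut positions: 175, 194, 233, 241.
Linear molecule, 4 cuts → 5 fragments:
  1–175 → 175 bp
  176–194 → 19 bp
  195–233 → 39 bp
  234–241 → 8 bp
  242–280 → 39 bp
Sorted largest to smallest: 175, 39, 39, 19, 8 bp.

175, 39, 39, 19, 8 bp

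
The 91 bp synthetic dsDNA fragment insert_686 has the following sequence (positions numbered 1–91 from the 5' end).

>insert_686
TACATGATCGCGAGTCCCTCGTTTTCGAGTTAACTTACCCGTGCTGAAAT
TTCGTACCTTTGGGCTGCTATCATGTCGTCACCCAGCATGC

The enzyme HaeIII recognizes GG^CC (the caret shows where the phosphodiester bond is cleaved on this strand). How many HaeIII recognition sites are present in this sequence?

No occurrence of GGCC is present in the sequence.
HaeIII does not cut: 0 sites.

0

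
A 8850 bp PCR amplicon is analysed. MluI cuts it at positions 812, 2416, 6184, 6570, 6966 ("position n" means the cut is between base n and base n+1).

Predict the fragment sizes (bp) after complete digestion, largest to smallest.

Linear molecule, 5 cuts → 6 fragments:
  812 − 0 = 812 bp
  2416 − 812 = 1604 bp
  6184 − 2416 = 3768 bp
  6570 − 6184 = 386 bp
  6966 − 6570 = 396 bp
  8850 − 6966 = 1884 bp
Sorted largest to smallest: 3768, 1884, 1604, 812, 396, 386 bp.

3768, 1884, 1604, 812, 396, 386 bp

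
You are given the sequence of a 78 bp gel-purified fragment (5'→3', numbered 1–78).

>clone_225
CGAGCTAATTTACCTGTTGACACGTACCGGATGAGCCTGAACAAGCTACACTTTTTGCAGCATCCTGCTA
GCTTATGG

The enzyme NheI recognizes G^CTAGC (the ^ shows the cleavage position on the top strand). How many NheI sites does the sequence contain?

GCTAGC occurs starting at position 67.
NheI cuts at 1 site.

1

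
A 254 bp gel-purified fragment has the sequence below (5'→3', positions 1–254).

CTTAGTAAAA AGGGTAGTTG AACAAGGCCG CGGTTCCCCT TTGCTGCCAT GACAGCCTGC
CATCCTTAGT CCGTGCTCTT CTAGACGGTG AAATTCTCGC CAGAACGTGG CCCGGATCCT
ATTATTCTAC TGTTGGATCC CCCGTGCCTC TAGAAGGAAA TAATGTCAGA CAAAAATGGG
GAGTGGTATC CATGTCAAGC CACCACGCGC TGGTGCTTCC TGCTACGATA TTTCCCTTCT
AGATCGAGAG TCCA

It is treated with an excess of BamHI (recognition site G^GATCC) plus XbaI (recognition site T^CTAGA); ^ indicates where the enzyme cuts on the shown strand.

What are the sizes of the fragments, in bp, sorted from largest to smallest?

BamHI sites (GGATCC) start at positions 114, 135.
BamHI cuts after the first base of each site, so after positions 114, 135.
XbaI sites (TCTAGA) start at positions 80, 149, 238.
XbaI cuts after the first base of each site, so after positions 80, 149, 238.
Combined cut positions: 80, 114, 135, 149, 238.
Linear molecule, 5 cuts → 6 fragments:
  1–80 → 80 bp
  81–114 → 34 bp
  115–135 → 21 bp
  136–149 → 14 bp
  150–238 → 89 bp
  239–254 → 16 bp
Sorted largest to smallest: 89, 80, 34, 21, 16, 14 bp.

89, 80, 34, 21, 16, 14 bp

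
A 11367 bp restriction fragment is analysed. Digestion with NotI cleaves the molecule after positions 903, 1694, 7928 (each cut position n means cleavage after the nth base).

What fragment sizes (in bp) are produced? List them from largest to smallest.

6234, 3439, 903, 791 bp

Linear molecule, 3 cuts → 4 fragments:
  903 − 0 = 903 bp
  1694 − 903 = 791 bp
  7928 − 1694 = 6234 bp
  11367 − 7928 = 3439 bp
Sorted largest to smallest: 6234, 3439, 903, 791 bp.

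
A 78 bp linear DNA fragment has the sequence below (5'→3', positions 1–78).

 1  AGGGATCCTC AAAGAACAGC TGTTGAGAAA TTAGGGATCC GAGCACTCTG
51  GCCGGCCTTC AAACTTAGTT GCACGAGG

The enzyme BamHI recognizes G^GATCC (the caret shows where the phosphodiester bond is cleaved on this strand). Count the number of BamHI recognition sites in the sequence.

2

GGATCC occurs starting at positions 3, 35.
BamHI cuts at 2 sites.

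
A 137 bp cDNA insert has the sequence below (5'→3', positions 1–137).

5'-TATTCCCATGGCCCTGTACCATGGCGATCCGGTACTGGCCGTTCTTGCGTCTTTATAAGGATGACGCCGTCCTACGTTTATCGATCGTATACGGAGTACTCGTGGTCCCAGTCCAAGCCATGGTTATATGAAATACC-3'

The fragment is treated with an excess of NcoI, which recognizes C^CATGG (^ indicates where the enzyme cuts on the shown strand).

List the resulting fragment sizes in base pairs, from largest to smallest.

99, 19, 13, 6 bp

NcoI sites (CCATGG) start at positions 6, 19, 118.
NcoI cuts after the first base of each site, so after positions 6, 19, 118.
Linear molecule, 3 cuts → 4 fragments:
  1–6 → 6 bp
  7–19 → 13 bp
  20–118 → 99 bp
  119–137 → 19 bp
Sorted largest to smallest: 99, 19, 13, 6 bp.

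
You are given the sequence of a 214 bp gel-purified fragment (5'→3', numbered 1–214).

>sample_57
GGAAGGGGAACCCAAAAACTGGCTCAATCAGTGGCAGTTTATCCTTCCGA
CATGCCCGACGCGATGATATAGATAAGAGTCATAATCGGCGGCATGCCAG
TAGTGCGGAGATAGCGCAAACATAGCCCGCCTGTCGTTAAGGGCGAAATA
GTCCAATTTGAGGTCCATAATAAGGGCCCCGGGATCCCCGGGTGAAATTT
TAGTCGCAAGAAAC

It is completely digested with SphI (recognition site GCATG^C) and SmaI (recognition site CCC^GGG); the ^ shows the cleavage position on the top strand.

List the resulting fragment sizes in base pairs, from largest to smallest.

The SphI site (GCATGC) starts at position 92.
SphI cuts after base 5 of each site (before the last base), so after position 96.
SmaI sites (CCCGGG) start at positions 178, 187.
SmaI cuts after base 3 of each site, so after positions 180, 189.
Combined cut positions: 96, 180, 189.
Linear molecule, 3 cuts → 4 fragments:
  1–96 → 96 bp
  97–180 → 84 bp
  181–189 → 9 bp
  190–214 → 25 bp
Sorted largest to smallest: 96, 84, 25, 9 bp.

96, 84, 25, 9 bp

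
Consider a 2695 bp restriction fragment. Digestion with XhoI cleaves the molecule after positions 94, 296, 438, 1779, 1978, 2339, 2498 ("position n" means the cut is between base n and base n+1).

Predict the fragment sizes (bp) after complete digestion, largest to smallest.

Linear molecule, 7 cuts → 8 fragments:
  94 − 0 = 94 bp
  296 − 94 = 202 bp
  438 − 296 = 142 bp
  1779 − 438 = 1341 bp
  1978 − 1779 = 199 bp
  2339 − 1978 = 361 bp
  2498 − 2339 = 159 bp
  2695 − 2498 = 197 bp
Sorted largest to smallest: 1341, 361, 202, 199, 197, 159, 142, 94 bp.

1341, 361, 202, 199, 197, 159, 142, 94 bp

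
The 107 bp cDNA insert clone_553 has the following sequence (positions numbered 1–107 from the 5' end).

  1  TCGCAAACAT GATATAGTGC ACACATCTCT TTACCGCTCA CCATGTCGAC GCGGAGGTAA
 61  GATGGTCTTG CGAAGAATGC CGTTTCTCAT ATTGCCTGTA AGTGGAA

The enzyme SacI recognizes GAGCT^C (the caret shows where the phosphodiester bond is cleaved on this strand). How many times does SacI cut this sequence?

No occurrence of GAGCTC is present in the sequence.
SacI does not cut: 0 sites.

0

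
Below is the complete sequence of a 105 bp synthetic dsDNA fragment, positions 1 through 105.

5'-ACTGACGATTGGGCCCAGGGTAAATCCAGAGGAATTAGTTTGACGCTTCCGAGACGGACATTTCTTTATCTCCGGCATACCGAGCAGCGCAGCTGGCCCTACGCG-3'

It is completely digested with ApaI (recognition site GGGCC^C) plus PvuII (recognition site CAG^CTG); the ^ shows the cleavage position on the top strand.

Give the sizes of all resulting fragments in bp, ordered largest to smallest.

The ApaI site (GGGCCC) starts at position 11.
ApaI cuts after base 5 of each site (before the last base), so after position 15.
The PvuII site (CAGCTG) starts at position 90.
PvuII cuts after base 3 of each site, so after position 92.
Combined cut positions: 15, 92.
Linear molecule, 2 cuts → 3 fragments:
  1–15 → 15 bp
  16–92 → 77 bp
  93–105 → 13 bp
Sorted largest to smallest: 77, 15, 13 bp.

77, 15, 13 bp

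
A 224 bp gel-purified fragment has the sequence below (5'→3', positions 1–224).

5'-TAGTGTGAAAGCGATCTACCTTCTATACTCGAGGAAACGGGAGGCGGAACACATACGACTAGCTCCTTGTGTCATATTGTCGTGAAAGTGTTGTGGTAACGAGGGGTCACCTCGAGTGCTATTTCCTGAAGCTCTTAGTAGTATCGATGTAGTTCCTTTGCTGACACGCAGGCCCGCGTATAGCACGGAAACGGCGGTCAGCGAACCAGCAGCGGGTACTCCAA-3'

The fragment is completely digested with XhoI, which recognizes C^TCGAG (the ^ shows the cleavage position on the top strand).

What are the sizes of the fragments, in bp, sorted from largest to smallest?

113, 83, 28 bp

XhoI sites (CTCGAG) start at positions 28, 111.
XhoI cuts after the first base of each site, so after positions 28, 111.
Linear molecule, 2 cuts → 3 fragments:
  1–28 → 28 bp
  29–111 → 83 bp
  112–224 → 113 bp
Sorted largest to smallest: 113, 83, 28 bp.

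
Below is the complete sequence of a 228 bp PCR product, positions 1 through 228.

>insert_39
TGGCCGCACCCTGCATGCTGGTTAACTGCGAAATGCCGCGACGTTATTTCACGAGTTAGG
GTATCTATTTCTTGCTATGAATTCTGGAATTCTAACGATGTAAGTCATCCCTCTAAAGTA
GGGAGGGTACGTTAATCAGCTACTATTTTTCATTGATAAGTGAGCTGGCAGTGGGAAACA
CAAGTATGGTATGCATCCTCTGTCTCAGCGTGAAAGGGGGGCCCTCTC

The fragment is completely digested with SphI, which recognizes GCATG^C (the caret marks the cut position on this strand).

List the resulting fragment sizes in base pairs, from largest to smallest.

211, 17 bp

The SphI site (GCATGC) starts at position 13.
SphI cuts after base 5 of each site (before the last base), so after position 17.
Linear molecule, 1 cut → 2 fragments:
  1–17 → 17 bp
  18–228 → 211 bp
Sorted largest to smallest: 211, 17 bp.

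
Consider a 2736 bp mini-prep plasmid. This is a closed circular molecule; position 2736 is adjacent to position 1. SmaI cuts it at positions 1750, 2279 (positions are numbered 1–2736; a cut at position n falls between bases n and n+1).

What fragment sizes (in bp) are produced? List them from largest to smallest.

2207, 529 bp

Circular molecule, 2 cuts → 2 fragments:
  2279 − 1750 = 529 bp
  wrap: 2736 − 2279 + 1750 = 2207 bp
Sorted largest to smallest: 2207, 529 bp.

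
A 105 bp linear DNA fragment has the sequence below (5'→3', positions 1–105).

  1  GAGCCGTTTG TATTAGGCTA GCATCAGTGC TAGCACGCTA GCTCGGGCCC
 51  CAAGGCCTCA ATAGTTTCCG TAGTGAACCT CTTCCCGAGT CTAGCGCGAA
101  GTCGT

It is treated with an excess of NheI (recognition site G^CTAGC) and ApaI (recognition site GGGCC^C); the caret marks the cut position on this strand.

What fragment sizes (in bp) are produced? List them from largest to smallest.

NheI sites (GCTAGC) start at positions 17, 29, 37.
NheI cuts after the first base of each site, so after positions 17, 29, 37.
The ApaI site (GGGCCC) starts at position 45.
ApaI cuts after base 5 of each site (before the last base), so after position 49.
Combined cut positions: 17, 29, 37, 49.
Linear molecule, 4 cuts → 5 fragments:
  1–17 → 17 bp
  18–29 → 12 bp
  30–37 → 8 bp
  38–49 → 12 bp
  50–105 → 56 bp
Sorted largest to smallest: 56, 17, 12, 12, 8 bp.

56, 17, 12, 12, 8 bp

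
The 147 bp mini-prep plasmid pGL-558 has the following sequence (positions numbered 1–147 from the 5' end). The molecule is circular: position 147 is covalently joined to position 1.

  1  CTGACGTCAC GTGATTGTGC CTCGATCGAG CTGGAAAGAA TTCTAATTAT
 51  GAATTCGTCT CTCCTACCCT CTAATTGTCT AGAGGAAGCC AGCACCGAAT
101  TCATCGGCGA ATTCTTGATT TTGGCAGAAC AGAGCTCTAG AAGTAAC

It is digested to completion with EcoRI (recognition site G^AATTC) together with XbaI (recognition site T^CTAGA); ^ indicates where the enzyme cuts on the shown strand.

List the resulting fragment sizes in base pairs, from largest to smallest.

49, 27, 27, 19, 13, 12 bp

EcoRI sites (GAATTC) start at positions 38, 51, 97, 109.
EcoRI cuts after the first base of each site, so after positions 38, 51, 97, 109.
XbaI sites (TCTAGA) start at positions 78, 136.
XbaI cuts after the first base of each site, so after positions 78, 136.
Combined cut positions: 38, 51, 78, 97, 109, 136.
Circular molecule, 6 cuts → 6 fragments:
  39–51 → 13 bp
  52–78 → 27 bp
  79–97 → 19 bp
  98–109 → 12 bp
  110–136 → 27 bp
  137–147 then 1–38 → 11 + 38 = 49 bp
Sorted largest to smallest: 49, 27, 27, 19, 13, 12 bp.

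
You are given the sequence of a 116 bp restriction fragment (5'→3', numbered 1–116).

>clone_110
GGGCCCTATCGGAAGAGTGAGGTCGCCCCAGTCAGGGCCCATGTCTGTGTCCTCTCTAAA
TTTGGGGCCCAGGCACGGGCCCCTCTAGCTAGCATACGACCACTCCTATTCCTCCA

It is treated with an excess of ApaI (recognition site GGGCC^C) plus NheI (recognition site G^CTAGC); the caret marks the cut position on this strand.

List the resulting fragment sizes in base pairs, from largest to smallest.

ApaI sites (GGGCCC) start at positions 1, 35, 65, 77.
ApaI cuts after base 5 of each site (before the last base), so after positions 5, 39, 69, 81.
The NheI site (GCTAGC) starts at position 88.
NheI cuts after the first base of each site, so after position 88.
Combined cut positions: 5, 39, 69, 81, 88.
Linear molecule, 5 cuts → 6 fragments:
  1–5 → 5 bp
  6–39 → 34 bp
  40–69 → 30 bp
  70–81 → 12 bp
  82–88 → 7 bp
  89–116 → 28 bp
Sorted largest to smallest: 34, 30, 28, 12, 7, 5 bp.

34, 30, 28, 12, 7, 5 bp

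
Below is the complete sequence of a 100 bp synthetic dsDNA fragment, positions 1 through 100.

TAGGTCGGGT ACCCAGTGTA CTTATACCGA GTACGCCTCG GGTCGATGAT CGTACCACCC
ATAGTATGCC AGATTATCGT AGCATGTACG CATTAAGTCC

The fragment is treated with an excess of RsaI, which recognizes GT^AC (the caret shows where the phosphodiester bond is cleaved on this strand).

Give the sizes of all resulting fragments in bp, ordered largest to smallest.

RsaI sites (GTAC) start at positions 9, 18, 31, 52, 86.
RsaI cuts after base 2 of each site, so after positions 10, 19, 32, 53, 87.
Linear molecule, 5 cuts → 6 fragments:
  1–10 → 10 bp
  11–19 → 9 bp
  20–32 → 13 bp
  33–53 → 21 bp
  54–87 → 34 bp
  88–100 → 13 bp
Sorted largest to smallest: 34, 21, 13, 13, 10, 9 bp.

34, 21, 13, 13, 10, 9 bp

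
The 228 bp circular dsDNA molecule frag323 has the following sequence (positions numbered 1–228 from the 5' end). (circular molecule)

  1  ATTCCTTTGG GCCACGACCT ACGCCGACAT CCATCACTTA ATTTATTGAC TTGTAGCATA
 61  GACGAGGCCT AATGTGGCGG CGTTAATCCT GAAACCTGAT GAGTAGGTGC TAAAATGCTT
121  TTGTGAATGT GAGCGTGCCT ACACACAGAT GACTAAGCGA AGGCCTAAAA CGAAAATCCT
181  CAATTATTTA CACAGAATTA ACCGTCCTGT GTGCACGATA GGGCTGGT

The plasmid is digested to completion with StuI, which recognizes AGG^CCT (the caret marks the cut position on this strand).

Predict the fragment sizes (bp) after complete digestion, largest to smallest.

StuI sites (AGGCCT) start at positions 65, 161.
StuI cuts after base 3 of each site, so after positions 67, 163.
Circular molecule, 2 cuts → 2 fragments:
  68–163 → 96 bp
  164–228 then 1–67 → 65 + 67 = 132 bp
Sorted largest to smallest: 132, 96 bp.

132, 96 bp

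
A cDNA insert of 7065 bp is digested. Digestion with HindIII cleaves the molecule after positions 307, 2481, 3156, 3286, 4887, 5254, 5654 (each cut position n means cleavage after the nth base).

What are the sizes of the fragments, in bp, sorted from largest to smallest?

Linear molecule, 7 cuts → 8 fragments:
  307 − 0 = 307 bp
  2481 − 307 = 2174 bp
  3156 − 2481 = 675 bp
  3286 − 3156 = 130 bp
  4887 − 3286 = 1601 bp
  5254 − 4887 = 367 bp
  5654 − 5254 = 400 bp
  7065 − 5654 = 1411 bp
Sorted largest to smallest: 2174, 1601, 1411, 675, 400, 367, 307, 130 bp.

2174, 1601, 1411, 675, 400, 367, 307, 130 bp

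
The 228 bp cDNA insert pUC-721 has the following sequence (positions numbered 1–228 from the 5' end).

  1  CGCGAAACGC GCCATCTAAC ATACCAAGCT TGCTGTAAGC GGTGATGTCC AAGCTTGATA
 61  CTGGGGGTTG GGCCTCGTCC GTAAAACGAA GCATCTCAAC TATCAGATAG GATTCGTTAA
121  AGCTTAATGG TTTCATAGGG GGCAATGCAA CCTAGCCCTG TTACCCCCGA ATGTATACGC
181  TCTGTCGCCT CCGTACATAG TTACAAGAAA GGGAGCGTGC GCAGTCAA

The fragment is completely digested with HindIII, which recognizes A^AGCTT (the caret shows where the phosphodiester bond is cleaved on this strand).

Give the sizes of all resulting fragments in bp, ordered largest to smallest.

HindIII sites (AAGCTT) start at positions 26, 51, 120.
HindIII cuts after the first base of each site, so after positions 26, 51, 120.
Linear molecule, 3 cuts → 4 fragments:
  1–26 → 26 bp
  27–51 → 25 bp
  52–120 → 69 bp
  121–228 → 108 bp
Sorted largest to smallest: 108, 69, 26, 25 bp.

108, 69, 26, 25 bp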